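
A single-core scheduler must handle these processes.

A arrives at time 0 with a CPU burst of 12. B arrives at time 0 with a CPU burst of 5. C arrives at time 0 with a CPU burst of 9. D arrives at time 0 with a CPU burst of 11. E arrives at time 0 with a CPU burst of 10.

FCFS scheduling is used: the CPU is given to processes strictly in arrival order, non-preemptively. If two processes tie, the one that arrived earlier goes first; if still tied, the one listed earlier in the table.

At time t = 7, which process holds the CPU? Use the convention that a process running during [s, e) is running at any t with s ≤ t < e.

Gantt: | A 0-12 | B 12-17 | C 17-26 | D 26-37 | E 37-47 |
Completion: A=12  B=17  C=26  D=37  E=47
Turnaround (C−A): A=12  B=17  C=26  D=37  E=47

A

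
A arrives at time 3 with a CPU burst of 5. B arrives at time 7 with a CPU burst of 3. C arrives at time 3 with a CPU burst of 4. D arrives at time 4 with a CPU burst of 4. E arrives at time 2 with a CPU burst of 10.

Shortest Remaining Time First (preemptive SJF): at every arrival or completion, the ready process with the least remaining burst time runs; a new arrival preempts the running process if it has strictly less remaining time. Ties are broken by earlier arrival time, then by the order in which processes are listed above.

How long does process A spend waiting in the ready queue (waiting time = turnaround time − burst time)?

11

Schedule: | idle 0-2 | E 2-3 | C 3-7 | B 7-10 | D 10-14 | A 14-19 | E 19-28 |
Completion: A=19  B=10  C=7  D=14  E=28
Turnaround (C−A): A=16  B=3  C=4  D=10  E=26
Waiting(A) = turnaround − burst = 16 − 5 = 11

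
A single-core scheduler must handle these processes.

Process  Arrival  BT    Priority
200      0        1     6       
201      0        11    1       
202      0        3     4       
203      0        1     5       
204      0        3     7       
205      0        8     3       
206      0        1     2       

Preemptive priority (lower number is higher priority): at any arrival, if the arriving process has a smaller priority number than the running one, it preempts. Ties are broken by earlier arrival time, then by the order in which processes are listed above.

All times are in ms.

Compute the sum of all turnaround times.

Gantt: | 201 0-11 | 206 11-12 | 205 12-20 | 202 20-23 | 203 23-24 | 200 24-25 | 204 25-28 |
Completion: 200=25  201=11  202=23  203=24  204=28  205=20  206=12
Turnaround = completion − arrival: 200=25, 201=11, 202=23, 203=24, 204=28, 205=20, 206=12
Total turnaround = 25 + 11 + 23 + 24 + 28 + 20 + 12 = 143

143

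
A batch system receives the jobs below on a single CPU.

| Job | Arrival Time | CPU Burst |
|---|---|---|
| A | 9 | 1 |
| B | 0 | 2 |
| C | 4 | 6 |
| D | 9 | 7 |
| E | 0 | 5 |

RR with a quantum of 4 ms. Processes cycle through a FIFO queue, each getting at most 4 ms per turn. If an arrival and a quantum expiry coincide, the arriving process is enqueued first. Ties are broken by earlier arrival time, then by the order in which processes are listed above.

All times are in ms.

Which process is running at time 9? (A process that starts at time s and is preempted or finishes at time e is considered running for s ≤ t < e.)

Gantt: | B 0-2 | E 2-6 | C 6-10 | E 10-11 | A 11-12 | D 12-16 | C 16-18 | D 18-21 |
Completion: A=12  B=2  C=18  D=21  E=11

C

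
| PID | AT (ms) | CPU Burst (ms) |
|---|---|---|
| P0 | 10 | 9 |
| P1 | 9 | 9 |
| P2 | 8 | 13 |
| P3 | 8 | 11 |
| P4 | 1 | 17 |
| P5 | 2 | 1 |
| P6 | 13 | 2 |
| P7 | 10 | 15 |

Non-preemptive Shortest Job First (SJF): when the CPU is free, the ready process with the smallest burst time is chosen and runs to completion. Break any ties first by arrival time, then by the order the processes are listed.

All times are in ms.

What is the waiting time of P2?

42

Timeline: | idle 0-1 | P4 1-18 | P5 18-19 | P6 19-21 | P1 21-30 | P0 30-39 | P3 39-50 | P2 50-63 | P7 63-78 |
Completion: P0=39  P1=30  P2=63  P3=50  P4=18  P5=19  P6=21  P7=78
Waiting(P2) = turnaround − burst = 55 − 13 = 42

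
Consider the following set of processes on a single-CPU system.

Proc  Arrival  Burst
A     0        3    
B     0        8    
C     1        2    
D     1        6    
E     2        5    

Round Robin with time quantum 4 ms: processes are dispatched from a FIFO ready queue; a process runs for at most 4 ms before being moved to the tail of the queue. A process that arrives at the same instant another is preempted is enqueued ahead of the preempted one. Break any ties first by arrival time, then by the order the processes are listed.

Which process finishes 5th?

Timeline: | A 0-3 | B 3-7 | C 7-9 | D 9-13 | E 13-17 | B 17-21 | D 21-23 | E 23-24 |
Completion: A=3  B=21  C=9  D=23  E=24
Finish order: A → C → B → D → E

E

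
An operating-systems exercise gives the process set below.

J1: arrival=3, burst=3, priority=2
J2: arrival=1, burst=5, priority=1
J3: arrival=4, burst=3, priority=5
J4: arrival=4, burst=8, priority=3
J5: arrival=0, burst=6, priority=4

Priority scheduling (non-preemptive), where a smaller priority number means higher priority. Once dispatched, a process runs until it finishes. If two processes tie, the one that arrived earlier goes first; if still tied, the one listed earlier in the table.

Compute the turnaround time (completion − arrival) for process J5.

Schedule: | J5 0-6 | J2 6-11 | J1 11-14 | J4 14-22 | J3 22-25 |
Completion: J1=14  J2=11  J3=25  J4=22  J5=6
Turnaround (C−A): J1=11  J2=10  J3=21  J4=18  J5=6
Turnaround(J5) = completion − arrival = 6 − 0 = 6

6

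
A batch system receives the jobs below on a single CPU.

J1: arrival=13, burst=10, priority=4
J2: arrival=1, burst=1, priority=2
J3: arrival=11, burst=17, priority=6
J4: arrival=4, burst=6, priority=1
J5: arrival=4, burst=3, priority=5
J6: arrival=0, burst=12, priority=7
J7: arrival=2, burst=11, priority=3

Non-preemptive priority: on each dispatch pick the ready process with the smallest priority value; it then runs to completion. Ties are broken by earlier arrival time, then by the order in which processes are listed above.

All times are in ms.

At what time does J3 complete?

60

Schedule: | J6 0-12 | J4 12-18 | J2 18-19 | J7 19-30 | J1 30-40 | J5 40-43 | J3 43-60 |
Completion: J1=40  J2=19  J3=60  J4=18  J5=43  J6=12  J7=30
Turnaround (C−A): J1=27  J2=18  J3=49  J4=14  J5=39  J6=12  J7=28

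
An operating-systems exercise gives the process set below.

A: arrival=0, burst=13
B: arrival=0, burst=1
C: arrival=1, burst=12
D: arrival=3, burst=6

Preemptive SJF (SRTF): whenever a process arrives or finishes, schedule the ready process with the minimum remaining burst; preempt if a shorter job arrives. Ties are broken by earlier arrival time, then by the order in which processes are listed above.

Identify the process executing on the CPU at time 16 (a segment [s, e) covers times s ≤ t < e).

C

Gantt: | B 0-1 | C 1-3 | D 3-9 | C 9-19 | A 19-32 |
Completion: A=32  B=1  C=19  D=9
Turnaround (C−A): A=32  B=1  C=18  D=6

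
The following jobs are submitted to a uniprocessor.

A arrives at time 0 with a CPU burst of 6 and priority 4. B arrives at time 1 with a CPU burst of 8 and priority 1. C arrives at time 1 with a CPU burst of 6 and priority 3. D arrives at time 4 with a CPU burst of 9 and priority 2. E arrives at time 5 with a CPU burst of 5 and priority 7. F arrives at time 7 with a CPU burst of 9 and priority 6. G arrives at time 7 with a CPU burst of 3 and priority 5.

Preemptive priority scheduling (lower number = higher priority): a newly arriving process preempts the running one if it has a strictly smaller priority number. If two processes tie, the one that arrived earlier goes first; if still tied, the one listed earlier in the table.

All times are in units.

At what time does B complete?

Schedule: | A 0-1 | B 1-9 | D 9-18 | C 18-24 | A 24-29 | G 29-32 | F 32-41 | E 41-46 |
Completion: A=29  B=9  C=24  D=18  E=46  F=41  G=32
Turnaround (C−A): A=29  B=8  C=23  D=14  E=41  F=34  G=25

9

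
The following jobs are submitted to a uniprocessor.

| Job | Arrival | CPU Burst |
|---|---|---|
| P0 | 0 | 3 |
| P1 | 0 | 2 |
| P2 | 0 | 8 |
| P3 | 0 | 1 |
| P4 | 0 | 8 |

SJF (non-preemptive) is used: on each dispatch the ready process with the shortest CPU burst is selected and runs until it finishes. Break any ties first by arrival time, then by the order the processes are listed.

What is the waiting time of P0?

3

Gantt: | P3 0-1 | P1 1-3 | P0 3-6 | P2 6-14 | P4 14-22 |
Completion: P0=6  P1=3  P2=14  P3=1  P4=22
Turnaround (C−A): P0=6  P1=3  P2=14  P3=1  P4=22
Waiting(P0) = turnaround − burst = 6 − 3 = 3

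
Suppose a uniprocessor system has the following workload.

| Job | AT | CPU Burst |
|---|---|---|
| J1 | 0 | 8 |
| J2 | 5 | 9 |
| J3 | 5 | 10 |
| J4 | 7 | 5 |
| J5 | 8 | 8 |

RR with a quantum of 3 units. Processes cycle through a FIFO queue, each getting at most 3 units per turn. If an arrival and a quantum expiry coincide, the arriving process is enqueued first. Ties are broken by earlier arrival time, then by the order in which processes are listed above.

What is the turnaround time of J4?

Gantt: | J1 0-6 | J2 6-9 | J3 9-12 | J1 12-14 | J4 14-17 | J5 17-20 | J2 20-23 | J3 23-26 | J4 26-28 | J5 28-31 | J2 31-34 | J3 34-37 | J5 37-39 | J3 39-40 |
Completion: J1=14  J2=34  J3=40  J4=28  J5=39
Turnaround (C−A): J1=14  J2=29  J3=35  J4=21  J5=31
Turnaround(J4) = completion − arrival = 28 − 7 = 21

21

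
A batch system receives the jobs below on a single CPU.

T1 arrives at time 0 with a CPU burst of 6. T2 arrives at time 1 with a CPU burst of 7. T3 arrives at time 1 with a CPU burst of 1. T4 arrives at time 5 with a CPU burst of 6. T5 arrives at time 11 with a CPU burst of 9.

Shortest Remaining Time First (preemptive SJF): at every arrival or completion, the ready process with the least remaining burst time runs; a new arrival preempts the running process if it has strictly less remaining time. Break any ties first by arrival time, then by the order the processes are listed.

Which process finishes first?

Gantt: | T1 0-1 | T3 1-2 | T1 2-7 | T4 7-13 | T2 13-20 | T5 20-29 |
Completion: T1=7  T2=20  T3=2  T4=13  T5=29
Turnaround (C−A): T1=7  T2=19  T3=1  T4=8  T5=18
Finish order: T3 → T1 → T4 → T2 → T5

T3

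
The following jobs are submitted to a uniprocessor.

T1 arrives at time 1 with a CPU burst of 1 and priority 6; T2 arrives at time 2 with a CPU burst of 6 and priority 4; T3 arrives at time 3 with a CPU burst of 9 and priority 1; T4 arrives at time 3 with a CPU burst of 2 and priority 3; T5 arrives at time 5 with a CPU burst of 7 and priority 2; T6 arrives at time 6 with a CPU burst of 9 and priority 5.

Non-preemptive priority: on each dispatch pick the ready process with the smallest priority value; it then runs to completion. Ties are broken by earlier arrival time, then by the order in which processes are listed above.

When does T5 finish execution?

Gantt: | idle 0-1 | T1 1-2 | T2 2-8 | T3 8-17 | T5 17-24 | T4 24-26 | T6 26-35 |
Completion: T1=2  T2=8  T3=17  T4=26  T5=24  T6=35
Turnaround (C−A): T1=1  T2=6  T3=14  T4=23  T5=19  T6=29

24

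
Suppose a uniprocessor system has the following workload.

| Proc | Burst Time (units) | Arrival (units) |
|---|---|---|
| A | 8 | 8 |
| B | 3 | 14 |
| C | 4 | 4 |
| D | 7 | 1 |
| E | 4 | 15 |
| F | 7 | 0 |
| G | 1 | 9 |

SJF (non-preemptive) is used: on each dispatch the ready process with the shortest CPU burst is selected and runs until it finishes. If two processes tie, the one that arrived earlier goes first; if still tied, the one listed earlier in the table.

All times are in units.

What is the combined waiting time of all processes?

46

Timeline: | F 0-7 | C 7-11 | G 11-12 | D 12-19 | B 19-22 | E 22-26 | A 26-34 |
Completion: A=34  B=22  C=11  D=19  E=26  F=7  G=12
Waiting = turnaround − burst: A=18, B=5, C=3, D=11, E=7, F=0, G=2
Total waiting = 18 + 5 + 3 + 11 + 7 + 0 + 2 = 46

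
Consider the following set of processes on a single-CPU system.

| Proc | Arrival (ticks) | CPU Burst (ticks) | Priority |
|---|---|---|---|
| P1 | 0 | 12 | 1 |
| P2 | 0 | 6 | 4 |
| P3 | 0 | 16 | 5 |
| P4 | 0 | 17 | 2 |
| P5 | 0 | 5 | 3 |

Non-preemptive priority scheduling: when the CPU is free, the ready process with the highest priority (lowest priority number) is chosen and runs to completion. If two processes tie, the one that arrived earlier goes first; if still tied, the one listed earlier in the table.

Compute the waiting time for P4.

12

Timeline: | P1 0-12 | P4 12-29 | P5 29-34 | P2 34-40 | P3 40-56 |
Completion: P1=12  P2=40  P3=56  P4=29  P5=34
Waiting(P4) = turnaround − burst = 29 − 17 = 12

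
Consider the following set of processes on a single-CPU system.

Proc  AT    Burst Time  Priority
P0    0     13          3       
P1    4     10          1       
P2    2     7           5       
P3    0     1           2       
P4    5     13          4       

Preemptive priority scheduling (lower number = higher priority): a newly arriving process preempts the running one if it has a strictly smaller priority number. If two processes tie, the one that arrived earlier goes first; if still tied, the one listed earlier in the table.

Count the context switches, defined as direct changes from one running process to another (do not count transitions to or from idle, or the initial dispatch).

Timeline: | P3 0-1 | P0 1-4 | P1 4-14 | P0 14-24 | P4 24-37 | P2 37-44 |
Completion: P0=24  P1=14  P2=44  P3=1  P4=37
Turnaround (C−A): P0=24  P1=10  P2=42  P3=1  P4=32

5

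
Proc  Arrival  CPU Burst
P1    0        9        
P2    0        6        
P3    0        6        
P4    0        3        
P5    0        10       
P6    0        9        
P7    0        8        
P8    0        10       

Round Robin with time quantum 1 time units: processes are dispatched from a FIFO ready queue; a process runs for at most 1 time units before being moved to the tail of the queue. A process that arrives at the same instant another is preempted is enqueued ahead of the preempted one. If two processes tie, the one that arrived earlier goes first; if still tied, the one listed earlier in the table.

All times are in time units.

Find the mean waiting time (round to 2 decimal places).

41.13

Timeline: | P1 0-1 | P2 1-2 | P3 2-3 | P4 3-4 | P5 4-5 | P6 5-6 | P7 6-7 | P8 7-8 | P1 8-9 | P2 9-10 | P3 10-11 | P4 11-12 | P5 12-13 | P6 13-14 | P7 14-15 | P8 15-16 | P1 16-17 | P2 17-18 | P3 18-19 | P4 19-20 | P5 20-21 | P6 21-22 | P7 22-23 | P8 23-24 | P1 24-25 | P2 25-26 | P3 26-27 | P5 27-28 | P6 28-29 | P7 29-30 | P8 30-31 | P1 31-32 | P2 32-33 | P3 33-34 | P5 34-35 | P6 35-36 | P7 36-37 | P8 37-38 | P1 38-39 | P2 39-40 | P3 40-41 | P5 41-42 | P6 42-43 | P7 43-44 | P8 44-45 | P1 45-46 | P5 46-47 | P6 47-48 | P7 48-49 | P8 49-50 | P1 50-51 | P5 51-52 | P6 52-53 | P7 53-54 | P8 54-55 | P1 55-56 | P5 56-57 | P6 57-58 | P8 58-59 | P5 59-60 | P8 60-61 |
Completion: P1=56  P2=40  P3=41  P4=20  P5=60  P6=58  P7=54  P8=61
Turnaround (C−A): P1=56  P2=40  P3=41  P4=20  P5=60  P6=58  P7=54  P8=61
Waiting times: P1=47, P2=34, P3=35, P4=17, P5=50, P6=49, P7=46, P8=51
Average waiting = (47+34+35+17+50+49+46+51) / 8 = 329/8 = 41.13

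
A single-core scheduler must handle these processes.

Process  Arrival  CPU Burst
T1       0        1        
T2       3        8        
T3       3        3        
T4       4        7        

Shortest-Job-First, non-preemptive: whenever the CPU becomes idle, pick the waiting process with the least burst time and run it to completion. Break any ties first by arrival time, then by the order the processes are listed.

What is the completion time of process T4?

13

Schedule: | T1 0-1 | idle 1-3 | T3 3-6 | T4 6-13 | T2 13-21 |
Completion: T1=1  T2=21  T3=6  T4=13
Turnaround (C−A): T1=1  T2=18  T3=3  T4=9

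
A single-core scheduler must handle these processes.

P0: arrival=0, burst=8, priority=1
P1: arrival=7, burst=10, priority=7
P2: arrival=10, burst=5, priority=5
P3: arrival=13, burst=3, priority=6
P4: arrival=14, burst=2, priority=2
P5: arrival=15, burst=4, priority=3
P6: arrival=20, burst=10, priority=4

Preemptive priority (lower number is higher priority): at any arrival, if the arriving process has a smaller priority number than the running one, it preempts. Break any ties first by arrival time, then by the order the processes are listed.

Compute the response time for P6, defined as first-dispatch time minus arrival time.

Gantt: | P0 0-8 | P1 8-10 | P2 10-14 | P4 14-16 | P5 16-20 | P6 20-30 | P2 30-31 | P3 31-34 | P1 34-42 |
Completion: P0=8  P1=42  P2=31  P3=34  P4=16  P5=20  P6=30
Turnaround (C−A): P0=8  P1=35  P2=21  P3=21  P4=2  P5=5  P6=10
Response(P6) = first start − arrival = 20 − 20 = 0

0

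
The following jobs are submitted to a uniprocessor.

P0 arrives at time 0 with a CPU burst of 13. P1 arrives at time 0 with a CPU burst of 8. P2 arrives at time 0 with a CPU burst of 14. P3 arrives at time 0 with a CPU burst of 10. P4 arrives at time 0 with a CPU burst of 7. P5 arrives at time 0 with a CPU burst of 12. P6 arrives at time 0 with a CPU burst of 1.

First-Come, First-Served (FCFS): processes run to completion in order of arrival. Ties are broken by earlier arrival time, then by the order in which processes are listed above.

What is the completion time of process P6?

Schedule: | P0 0-13 | P1 13-21 | P2 21-35 | P3 35-45 | P4 45-52 | P5 52-64 | P6 64-65 |
Completion: P0=13  P1=21  P2=35  P3=45  P4=52  P5=64  P6=65

65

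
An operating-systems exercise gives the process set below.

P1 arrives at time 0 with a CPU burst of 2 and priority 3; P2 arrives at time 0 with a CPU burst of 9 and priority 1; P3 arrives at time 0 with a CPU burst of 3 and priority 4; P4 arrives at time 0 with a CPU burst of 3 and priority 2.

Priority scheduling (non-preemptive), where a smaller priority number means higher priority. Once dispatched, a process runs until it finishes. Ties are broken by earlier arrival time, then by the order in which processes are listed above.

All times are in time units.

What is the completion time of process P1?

Gantt: | P2 0-9 | P4 9-12 | P1 12-14 | P3 14-17 |
Completion: P1=14  P2=9  P3=17  P4=12

14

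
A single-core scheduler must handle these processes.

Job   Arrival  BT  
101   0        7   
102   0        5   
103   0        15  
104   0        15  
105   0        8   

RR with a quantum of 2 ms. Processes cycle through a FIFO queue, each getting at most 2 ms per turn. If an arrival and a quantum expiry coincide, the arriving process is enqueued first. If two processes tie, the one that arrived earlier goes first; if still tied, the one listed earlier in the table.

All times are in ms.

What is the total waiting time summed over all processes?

138

Timeline: | 101 0-2 | 102 2-4 | 103 4-6 | 104 6-8 | 105 8-10 | 101 10-12 | 102 12-14 | 103 14-16 | 104 16-18 | 105 18-20 | 101 20-22 | 102 22-23 | 103 23-25 | 104 25-27 | 105 27-29 | 101 29-30 | 103 30-32 | 104 32-34 | 105 34-36 | 103 36-38 | 104 38-40 | 103 40-42 | 104 42-44 | 103 44-46 | 104 46-48 | 103 48-49 | 104 49-50 |
Completion: 101=30  102=23  103=49  104=50  105=36
Turnaround (C−A): 101=30  102=23  103=49  104=50  105=36
Waiting = turnaround − burst: 101=23, 102=18, 103=34, 104=35, 105=28
Total waiting = 23 + 18 + 34 + 35 + 28 = 138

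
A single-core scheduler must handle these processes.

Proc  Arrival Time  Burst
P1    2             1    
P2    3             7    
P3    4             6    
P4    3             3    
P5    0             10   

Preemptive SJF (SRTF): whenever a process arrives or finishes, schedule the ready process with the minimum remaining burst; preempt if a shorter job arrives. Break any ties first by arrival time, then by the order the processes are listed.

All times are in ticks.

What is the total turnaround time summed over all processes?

Schedule: | P5 0-2 | P1 2-3 | P4 3-6 | P3 6-12 | P2 12-19 | P5 19-27 |
Completion: P1=3  P2=19  P3=12  P4=6  P5=27
Turnaround (C−A): P1=1  P2=16  P3=8  P4=3  P5=27
Turnaround = completion − arrival: P1=1, P2=16, P3=8, P4=3, P5=27
Total turnaround = 1 + 16 + 8 + 3 + 27 = 55

55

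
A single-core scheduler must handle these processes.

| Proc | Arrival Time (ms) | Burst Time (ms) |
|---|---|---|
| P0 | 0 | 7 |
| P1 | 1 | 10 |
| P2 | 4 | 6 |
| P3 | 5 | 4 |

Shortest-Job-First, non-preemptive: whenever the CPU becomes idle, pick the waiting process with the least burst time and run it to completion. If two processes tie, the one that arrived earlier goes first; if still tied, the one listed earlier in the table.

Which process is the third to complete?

P2

Timeline: | P0 0-7 | P3 7-11 | P2 11-17 | P1 17-27 |
Completion: P0=7  P1=27  P2=17  P3=11
Turnaround (C−A): P0=7  P1=26  P2=13  P3=6
Finish order: P0 → P3 → P2 → P1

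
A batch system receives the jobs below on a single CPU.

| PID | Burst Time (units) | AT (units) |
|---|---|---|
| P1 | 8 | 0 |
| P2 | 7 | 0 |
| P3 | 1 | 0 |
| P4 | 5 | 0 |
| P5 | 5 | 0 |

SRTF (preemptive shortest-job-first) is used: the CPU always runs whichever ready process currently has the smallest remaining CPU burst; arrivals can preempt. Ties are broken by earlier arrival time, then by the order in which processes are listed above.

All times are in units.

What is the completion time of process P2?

18

Schedule: | P3 0-1 | P4 1-6 | P5 6-11 | P2 11-18 | P1 18-26 |
Completion: P1=26  P2=18  P3=1  P4=6  P5=11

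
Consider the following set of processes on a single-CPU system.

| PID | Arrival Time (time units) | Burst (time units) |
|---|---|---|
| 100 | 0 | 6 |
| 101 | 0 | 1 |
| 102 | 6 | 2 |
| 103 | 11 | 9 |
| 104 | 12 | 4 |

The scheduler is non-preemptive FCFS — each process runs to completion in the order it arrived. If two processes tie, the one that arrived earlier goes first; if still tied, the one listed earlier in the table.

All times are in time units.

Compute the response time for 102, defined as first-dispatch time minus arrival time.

Gantt: | 100 0-6 | 101 6-7 | 102 7-9 | idle 9-11 | 103 11-20 | 104 20-24 |
Completion: 100=6  101=7  102=9  103=20  104=24
Turnaround (C−A): 100=6  101=7  102=3  103=9  104=12
Response(102) = first start − arrival = 7 − 6 = 1

1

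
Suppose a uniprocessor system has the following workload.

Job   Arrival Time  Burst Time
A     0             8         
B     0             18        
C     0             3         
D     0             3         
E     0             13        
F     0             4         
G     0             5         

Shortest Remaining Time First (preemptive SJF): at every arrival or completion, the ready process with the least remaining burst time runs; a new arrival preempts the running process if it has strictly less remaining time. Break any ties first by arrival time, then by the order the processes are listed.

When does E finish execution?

Gantt: | C 0-3 | D 3-6 | F 6-10 | G 10-15 | A 15-23 | E 23-36 | B 36-54 |
Completion: A=23  B=54  C=3  D=6  E=36  F=10  G=15
Turnaround (C−A): A=23  B=54  C=3  D=6  E=36  F=10  G=15

36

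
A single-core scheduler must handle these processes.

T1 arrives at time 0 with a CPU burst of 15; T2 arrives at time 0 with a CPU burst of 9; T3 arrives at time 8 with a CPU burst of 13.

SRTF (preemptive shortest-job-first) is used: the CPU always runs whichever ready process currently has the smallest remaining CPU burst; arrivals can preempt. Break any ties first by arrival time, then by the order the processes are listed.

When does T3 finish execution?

Timeline: | T2 0-9 | T3 9-22 | T1 22-37 |
Completion: T1=37  T2=9  T3=22
Turnaround (C−A): T1=37  T2=9  T3=14

22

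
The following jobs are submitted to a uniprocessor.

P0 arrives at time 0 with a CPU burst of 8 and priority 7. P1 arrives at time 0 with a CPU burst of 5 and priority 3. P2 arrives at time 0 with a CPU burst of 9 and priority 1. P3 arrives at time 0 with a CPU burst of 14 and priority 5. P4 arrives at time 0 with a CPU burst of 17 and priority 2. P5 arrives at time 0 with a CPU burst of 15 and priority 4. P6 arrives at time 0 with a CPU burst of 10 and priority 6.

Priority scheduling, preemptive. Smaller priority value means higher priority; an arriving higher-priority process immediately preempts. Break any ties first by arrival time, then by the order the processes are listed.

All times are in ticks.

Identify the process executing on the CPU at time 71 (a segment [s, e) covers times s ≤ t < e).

Gantt: | P2 0-9 | P4 9-26 | P1 26-31 | P5 31-46 | P3 46-60 | P6 60-70 | P0 70-78 |
Completion: P0=78  P1=31  P2=9  P3=60  P4=26  P5=46  P6=70

P0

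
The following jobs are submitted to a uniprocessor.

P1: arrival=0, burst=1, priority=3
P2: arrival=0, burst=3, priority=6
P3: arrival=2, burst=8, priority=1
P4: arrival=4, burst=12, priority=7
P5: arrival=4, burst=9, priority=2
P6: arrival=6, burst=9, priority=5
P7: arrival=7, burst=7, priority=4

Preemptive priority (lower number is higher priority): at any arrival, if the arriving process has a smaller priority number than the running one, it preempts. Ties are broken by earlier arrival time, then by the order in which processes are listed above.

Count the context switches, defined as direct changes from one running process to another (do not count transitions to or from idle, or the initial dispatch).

7

Timeline: | P1 0-1 | P2 1-2 | P3 2-10 | P5 10-19 | P7 19-26 | P6 26-35 | P2 35-37 | P4 37-49 |
Completion: P1=1  P2=37  P3=10  P4=49  P5=19  P6=35  P7=26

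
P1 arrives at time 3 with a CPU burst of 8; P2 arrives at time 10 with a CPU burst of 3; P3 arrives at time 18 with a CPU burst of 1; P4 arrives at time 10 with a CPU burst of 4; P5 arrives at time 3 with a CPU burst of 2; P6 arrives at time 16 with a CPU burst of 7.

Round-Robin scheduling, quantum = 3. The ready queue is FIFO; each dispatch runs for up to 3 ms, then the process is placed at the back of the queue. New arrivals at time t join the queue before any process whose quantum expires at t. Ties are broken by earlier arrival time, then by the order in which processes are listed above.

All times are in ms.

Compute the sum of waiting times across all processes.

Gantt: | idle 0-3 | P1 3-6 | P5 6-8 | P1 8-11 | P2 11-14 | P4 14-17 | P1 17-19 | P6 19-22 | P4 22-23 | P3 23-24 | P6 24-28 |
Completion: P1=19  P2=14  P3=24  P4=23  P5=8  P6=28
Waiting = turnaround − burst: P1=8, P2=1, P3=5, P4=9, P5=3, P6=5
Total waiting = 8 + 1 + 5 + 9 + 3 + 5 = 31

31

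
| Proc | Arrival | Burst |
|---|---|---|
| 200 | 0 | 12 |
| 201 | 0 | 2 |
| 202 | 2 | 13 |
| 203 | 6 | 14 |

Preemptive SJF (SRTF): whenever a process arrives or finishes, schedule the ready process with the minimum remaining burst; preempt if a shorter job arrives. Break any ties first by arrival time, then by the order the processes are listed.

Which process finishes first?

Gantt: | 201 0-2 | 200 2-14 | 202 14-27 | 203 27-41 |
Completion: 200=14  201=2  202=27  203=41
Finish order: 201 → 200 → 202 → 203

201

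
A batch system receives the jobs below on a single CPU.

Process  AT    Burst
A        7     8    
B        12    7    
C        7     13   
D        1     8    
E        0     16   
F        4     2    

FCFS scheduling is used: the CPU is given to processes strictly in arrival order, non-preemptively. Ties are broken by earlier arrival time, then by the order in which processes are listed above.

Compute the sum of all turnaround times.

170

Schedule: | E 0-16 | D 16-24 | F 24-26 | A 26-34 | C 34-47 | B 47-54 |
Completion: A=34  B=54  C=47  D=24  E=16  F=26
Turnaround (C−A): A=27  B=42  C=40  D=23  E=16  F=22
Turnaround = completion − arrival: A=27, B=42, C=40, D=23, E=16, F=22
Total turnaround = 27 + 42 + 40 + 23 + 16 + 22 = 170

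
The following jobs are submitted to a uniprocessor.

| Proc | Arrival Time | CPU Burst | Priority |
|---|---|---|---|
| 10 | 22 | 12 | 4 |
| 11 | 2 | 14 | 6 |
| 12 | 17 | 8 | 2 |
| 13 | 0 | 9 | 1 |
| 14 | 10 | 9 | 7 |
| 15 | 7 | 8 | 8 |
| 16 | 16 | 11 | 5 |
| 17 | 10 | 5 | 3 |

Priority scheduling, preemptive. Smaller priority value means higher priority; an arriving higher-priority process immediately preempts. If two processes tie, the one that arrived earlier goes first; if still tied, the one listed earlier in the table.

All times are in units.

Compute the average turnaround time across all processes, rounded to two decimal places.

Schedule: | 13 0-9 | 11 9-10 | 17 10-15 | 11 15-16 | 16 16-17 | 12 17-25 | 10 25-37 | 16 37-47 | 11 47-59 | 14 59-68 | 15 68-76 |
Completion: 10=37  11=59  12=25  13=9  14=68  15=76  16=47  17=15
Turnaround (C−A): 10=15  11=57  12=8  13=9  14=58  15=69  16=31  17=5
Turnaround times: 10=15, 11=57, 12=8, 13=9, 14=58, 15=69, 16=31, 17=5
Average turnaround = (15+57+8+9+58+69+31+5) / 8 = 252/8 = 31.50

31.50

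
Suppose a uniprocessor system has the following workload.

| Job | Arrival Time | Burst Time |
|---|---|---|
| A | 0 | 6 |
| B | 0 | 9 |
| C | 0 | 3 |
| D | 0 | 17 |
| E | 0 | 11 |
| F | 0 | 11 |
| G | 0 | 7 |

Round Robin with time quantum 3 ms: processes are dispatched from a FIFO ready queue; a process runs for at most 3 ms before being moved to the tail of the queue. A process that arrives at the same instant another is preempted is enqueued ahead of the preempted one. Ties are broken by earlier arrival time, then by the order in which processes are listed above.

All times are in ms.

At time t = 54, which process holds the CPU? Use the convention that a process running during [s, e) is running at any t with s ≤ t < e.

Gantt: | A 0-3 | B 3-6 | C 6-9 | D 9-12 | E 12-15 | F 15-18 | G 18-21 | A 21-24 | B 24-27 | D 27-30 | E 30-33 | F 33-36 | G 36-39 | B 39-42 | D 42-45 | E 45-48 | F 48-51 | G 51-52 | D 52-55 | E 55-57 | F 57-59 | D 59-64 |
Completion: A=24  B=42  C=9  D=64  E=57  F=59  G=52
Turnaround (C−A): A=24  B=42  C=9  D=64  E=57  F=59  G=52

D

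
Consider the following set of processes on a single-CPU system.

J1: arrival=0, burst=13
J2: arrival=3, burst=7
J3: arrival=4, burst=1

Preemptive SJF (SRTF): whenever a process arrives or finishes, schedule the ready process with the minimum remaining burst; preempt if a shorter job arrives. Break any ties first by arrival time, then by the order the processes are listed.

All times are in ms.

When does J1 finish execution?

Timeline: | J1 0-3 | J2 3-4 | J3 4-5 | J2 5-11 | J1 11-21 |
Completion: J1=21  J2=11  J3=5
Turnaround (C−A): J1=21  J2=8  J3=1

21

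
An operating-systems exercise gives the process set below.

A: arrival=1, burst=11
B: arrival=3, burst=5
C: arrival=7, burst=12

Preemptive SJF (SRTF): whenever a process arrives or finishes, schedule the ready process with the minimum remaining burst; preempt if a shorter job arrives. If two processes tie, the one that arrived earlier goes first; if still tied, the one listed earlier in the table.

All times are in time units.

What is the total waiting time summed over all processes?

15

Timeline: | idle 0-1 | A 1-3 | B 3-8 | A 8-17 | C 17-29 |
Completion: A=17  B=8  C=29
Waiting = turnaround − burst: A=5, B=0, C=10
Total waiting = 5 + 0 + 10 = 15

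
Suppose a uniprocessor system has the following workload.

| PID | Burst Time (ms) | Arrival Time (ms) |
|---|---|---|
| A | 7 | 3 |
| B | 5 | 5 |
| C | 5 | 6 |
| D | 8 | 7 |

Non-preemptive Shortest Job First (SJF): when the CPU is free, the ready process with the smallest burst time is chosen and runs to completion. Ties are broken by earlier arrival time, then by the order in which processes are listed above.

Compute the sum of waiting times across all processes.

Schedule: | idle 0-3 | A 3-10 | B 10-15 | C 15-20 | D 20-28 |
Completion: A=10  B=15  C=20  D=28
Waiting = turnaround − burst: A=0, B=5, C=9, D=13
Total waiting = 0 + 5 + 9 + 13 = 27

27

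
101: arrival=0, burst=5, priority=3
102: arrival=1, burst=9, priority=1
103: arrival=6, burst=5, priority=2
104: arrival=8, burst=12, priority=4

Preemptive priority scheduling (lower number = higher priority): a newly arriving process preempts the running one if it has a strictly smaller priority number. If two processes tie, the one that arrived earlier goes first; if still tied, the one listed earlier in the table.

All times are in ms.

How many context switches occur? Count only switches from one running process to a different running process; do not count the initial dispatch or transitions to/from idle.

Gantt: | 101 0-1 | 102 1-10 | 103 10-15 | 101 15-19 | 104 19-31 |
Completion: 101=19  102=10  103=15  104=31
Turnaround (C−A): 101=19  102=9  103=9  104=23

4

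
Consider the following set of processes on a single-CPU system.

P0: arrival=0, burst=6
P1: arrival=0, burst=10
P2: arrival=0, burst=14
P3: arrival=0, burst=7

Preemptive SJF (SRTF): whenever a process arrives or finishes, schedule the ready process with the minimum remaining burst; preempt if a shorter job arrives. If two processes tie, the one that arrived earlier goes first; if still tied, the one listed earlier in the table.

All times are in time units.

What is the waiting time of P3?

Gantt: | P0 0-6 | P3 6-13 | P1 13-23 | P2 23-37 |
Completion: P0=6  P1=23  P2=37  P3=13
Turnaround (C−A): P0=6  P1=23  P2=37  P3=13
Waiting(P3) = turnaround − burst = 13 − 7 = 6

6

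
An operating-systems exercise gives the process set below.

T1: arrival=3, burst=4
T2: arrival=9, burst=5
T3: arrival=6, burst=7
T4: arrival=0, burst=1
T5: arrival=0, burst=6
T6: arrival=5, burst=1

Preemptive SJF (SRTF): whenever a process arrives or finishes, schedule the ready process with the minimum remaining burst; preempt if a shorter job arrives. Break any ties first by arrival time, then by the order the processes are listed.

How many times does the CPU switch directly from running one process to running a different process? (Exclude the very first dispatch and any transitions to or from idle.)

6

Gantt: | T4 0-1 | T5 1-5 | T6 5-6 | T5 6-8 | T1 8-12 | T2 12-17 | T3 17-24 |
Completion: T1=12  T2=17  T3=24  T4=1  T5=8  T6=6
Turnaround (C−A): T1=9  T2=8  T3=18  T4=1  T5=8  T6=1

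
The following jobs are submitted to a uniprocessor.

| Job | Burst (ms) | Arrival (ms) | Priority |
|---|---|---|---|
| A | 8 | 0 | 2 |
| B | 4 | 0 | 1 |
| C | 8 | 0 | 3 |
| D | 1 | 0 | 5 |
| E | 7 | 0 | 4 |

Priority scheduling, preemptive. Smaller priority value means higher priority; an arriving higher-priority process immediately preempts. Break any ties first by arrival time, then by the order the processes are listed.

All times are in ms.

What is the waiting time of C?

Timeline: | B 0-4 | A 4-12 | C 12-20 | E 20-27 | D 27-28 |
Completion: A=12  B=4  C=20  D=28  E=27
Turnaround (C−A): A=12  B=4  C=20  D=28  E=27
Waiting(C) = turnaround − burst = 20 − 8 = 12

12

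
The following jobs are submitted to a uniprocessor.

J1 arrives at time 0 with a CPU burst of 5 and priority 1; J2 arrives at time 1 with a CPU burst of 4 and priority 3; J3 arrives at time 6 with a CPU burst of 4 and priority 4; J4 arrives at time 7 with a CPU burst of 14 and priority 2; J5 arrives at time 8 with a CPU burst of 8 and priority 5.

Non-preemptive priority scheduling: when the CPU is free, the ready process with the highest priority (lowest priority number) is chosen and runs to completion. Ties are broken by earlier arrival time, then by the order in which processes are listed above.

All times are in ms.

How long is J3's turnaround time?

21

Timeline: | J1 0-5 | J2 5-9 | J4 9-23 | J3 23-27 | J5 27-35 |
Completion: J1=5  J2=9  J3=27  J4=23  J5=35
Turnaround(J3) = completion − arrival = 27 − 6 = 21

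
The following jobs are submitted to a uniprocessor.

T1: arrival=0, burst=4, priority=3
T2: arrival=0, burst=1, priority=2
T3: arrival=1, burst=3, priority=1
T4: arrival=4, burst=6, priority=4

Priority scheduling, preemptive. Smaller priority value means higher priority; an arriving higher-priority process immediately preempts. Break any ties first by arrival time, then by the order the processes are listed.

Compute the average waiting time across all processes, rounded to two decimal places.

2.00

Gantt: | T2 0-1 | T3 1-4 | T1 4-8 | T4 8-14 |
Completion: T1=8  T2=1  T3=4  T4=14
Turnaround (C−A): T1=8  T2=1  T3=3  T4=10
Waiting times: T1=4, T2=0, T3=0, T4=4
Average waiting = (4+0+0+4) / 4 = 8/4 = 2.00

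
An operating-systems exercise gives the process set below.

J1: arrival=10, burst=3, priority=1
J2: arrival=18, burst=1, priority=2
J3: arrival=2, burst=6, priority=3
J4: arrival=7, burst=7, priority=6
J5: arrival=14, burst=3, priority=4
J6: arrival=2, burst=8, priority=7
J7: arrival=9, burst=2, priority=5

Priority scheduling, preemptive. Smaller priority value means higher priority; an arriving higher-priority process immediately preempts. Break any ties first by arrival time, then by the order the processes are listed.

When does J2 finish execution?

19

Gantt: | idle 0-2 | J3 2-8 | J4 8-9 | J7 9-10 | J1 10-13 | J7 13-14 | J5 14-17 | J4 17-18 | J2 18-19 | J4 19-24 | J6 24-32 |
Completion: J1=13  J2=19  J3=8  J4=24  J5=17  J6=32  J7=14
Turnaround (C−A): J1=3  J2=1  J3=6  J4=17  J5=3  J6=30  J7=5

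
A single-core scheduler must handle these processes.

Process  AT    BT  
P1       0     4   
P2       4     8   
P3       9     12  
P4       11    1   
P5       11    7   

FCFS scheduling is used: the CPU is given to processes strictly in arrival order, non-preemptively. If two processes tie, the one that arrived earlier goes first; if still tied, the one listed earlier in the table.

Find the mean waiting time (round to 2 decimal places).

Gantt: | P1 0-4 | P2 4-12 | P3 12-24 | P4 24-25 | P5 25-32 |
Completion: P1=4  P2=12  P3=24  P4=25  P5=32
Waiting times: P1=0, P2=0, P3=3, P4=13, P5=14
Average waiting = (0+0+3+13+14) / 5 = 30/5 = 6.00

6.00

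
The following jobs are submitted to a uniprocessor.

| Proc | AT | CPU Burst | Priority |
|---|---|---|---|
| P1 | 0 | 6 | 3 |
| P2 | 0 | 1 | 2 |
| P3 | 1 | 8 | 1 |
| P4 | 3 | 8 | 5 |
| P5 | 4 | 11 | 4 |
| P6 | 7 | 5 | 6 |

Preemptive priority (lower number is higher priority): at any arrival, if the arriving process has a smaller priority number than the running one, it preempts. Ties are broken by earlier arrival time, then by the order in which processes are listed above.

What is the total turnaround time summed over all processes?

Gantt: | P2 0-1 | P3 1-9 | P1 9-15 | P5 15-26 | P4 26-34 | P6 34-39 |
Completion: P1=15  P2=1  P3=9  P4=34  P5=26  P6=39
Turnaround (C−A): P1=15  P2=1  P3=8  P4=31  P5=22  P6=32
Turnaround = completion − arrival: P1=15, P2=1, P3=8, P4=31, P5=22, P6=32
Total turnaround = 15 + 1 + 8 + 31 + 22 + 32 = 109

109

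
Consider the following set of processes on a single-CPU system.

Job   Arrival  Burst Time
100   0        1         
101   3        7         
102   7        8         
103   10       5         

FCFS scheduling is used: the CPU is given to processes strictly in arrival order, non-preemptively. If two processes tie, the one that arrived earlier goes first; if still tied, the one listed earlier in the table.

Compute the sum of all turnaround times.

32

Timeline: | 100 0-1 | idle 1-3 | 101 3-10 | 102 10-18 | 103 18-23 |
Completion: 100=1  101=10  102=18  103=23
Turnaround (C−A): 100=1  101=7  102=11  103=13
Turnaround = completion − arrival: 100=1, 101=7, 102=11, 103=13
Total turnaround = 1 + 7 + 11 + 13 = 32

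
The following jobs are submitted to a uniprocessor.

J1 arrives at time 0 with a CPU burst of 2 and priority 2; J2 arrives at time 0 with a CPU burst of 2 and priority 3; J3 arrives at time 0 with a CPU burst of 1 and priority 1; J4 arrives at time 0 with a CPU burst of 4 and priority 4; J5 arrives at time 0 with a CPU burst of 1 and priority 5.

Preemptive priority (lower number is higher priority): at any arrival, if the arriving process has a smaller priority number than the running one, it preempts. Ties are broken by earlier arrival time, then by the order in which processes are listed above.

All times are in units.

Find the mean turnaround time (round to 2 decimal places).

Gantt: | J3 0-1 | J1 1-3 | J2 3-5 | J4 5-9 | J5 9-10 |
Completion: J1=3  J2=5  J3=1  J4=9  J5=10
Turnaround (C−A): J1=3  J2=5  J3=1  J4=9  J5=10
Turnaround times: J1=3, J2=5, J3=1, J4=9, J5=10
Average turnaround = (3+5+1+9+10) / 5 = 28/5 = 5.60

5.60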